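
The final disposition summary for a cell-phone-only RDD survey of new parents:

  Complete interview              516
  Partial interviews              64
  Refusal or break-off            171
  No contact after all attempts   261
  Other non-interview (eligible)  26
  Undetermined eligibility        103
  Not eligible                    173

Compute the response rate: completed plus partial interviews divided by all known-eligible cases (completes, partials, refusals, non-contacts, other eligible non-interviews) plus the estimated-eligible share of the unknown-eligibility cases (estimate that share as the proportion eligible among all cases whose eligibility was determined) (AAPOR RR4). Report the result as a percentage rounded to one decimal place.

Top = 516 + 64 = 580
Determined eligible = 516 + 64 + 171 + 261 + 26 = 1038
e = 1038 / (1038 + 173) = 1038 / 1211 = 0.8571
Eligible share of unknowns = 0.8571 × 103 = 88.28
Denom = 1038 + 88.28 = 1126.28
RR4 = 580 / 1126.28 = 0.5150

51.5%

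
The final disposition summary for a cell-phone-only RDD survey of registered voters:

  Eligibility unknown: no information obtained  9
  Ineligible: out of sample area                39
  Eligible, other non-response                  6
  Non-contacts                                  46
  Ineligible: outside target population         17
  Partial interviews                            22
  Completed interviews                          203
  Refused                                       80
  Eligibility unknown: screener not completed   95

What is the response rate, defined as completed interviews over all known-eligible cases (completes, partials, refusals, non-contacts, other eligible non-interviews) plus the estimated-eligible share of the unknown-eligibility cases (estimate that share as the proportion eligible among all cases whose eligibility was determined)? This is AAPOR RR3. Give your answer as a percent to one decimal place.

Eligibility not determined = 95 + 9 = 104
Ineligible = 17 + 39 = 56
Top = 203
Known eligible = 203 + 22 + 80 + 46 + 6 = 357
e = 357 / (357 + 56) = 357 / 413 = 0.8644
Estimated eligible among unknowns = 0.8644 × 104 = 89.90
Denom = 357 + 89.90 = 446.90
RR3 = 203 / 446.90 = 0.4542

45.4%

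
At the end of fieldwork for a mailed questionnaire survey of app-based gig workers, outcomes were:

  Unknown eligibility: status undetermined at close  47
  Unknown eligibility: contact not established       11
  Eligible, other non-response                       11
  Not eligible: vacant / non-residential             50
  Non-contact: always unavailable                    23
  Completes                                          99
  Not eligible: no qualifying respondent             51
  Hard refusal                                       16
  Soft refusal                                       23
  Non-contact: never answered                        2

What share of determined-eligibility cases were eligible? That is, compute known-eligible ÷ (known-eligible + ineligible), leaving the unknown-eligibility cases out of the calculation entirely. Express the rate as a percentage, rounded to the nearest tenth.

63.3%

Refused = 16 + 23 = 39
Never reached = 2 + 23 = 25
Undetermined eligibility = 11 + 47 = 58
Not eligible = 51 + 50 = 101
Known eligible → 99 + 39 + 25 + 11 = 174
e = 174 / (174 + 101) = 174 / 275 = 0.6327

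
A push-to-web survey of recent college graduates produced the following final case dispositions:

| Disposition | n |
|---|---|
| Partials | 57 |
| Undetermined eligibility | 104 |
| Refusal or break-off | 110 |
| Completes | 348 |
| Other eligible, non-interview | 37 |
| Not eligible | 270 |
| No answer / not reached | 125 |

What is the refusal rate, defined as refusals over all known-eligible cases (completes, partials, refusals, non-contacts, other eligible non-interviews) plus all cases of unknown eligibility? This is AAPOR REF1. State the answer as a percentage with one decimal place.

14.1%

Num → 110
Denom → 348 + 57 + 110 + 125 + 37 + 104 = 781
REF1 = 110 / 781 = 0.1408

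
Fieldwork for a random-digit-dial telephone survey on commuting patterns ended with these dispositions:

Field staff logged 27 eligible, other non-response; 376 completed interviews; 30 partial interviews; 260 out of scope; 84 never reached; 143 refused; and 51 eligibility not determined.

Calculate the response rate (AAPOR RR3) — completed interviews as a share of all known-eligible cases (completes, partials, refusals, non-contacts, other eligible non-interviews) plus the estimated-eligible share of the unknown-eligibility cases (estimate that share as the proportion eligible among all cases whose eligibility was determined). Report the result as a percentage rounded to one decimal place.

Top → 376
Eligible (known) → 376 + 30 + 143 + 84 + 27 = 660
e = 660 / (660 + 260) = 660 / 920 = 0.7174
Estimated eligible among unknowns → 0.7174 × 51 = 36.59
Denom → 660 + 36.59 = 696.59
RR3 = 376 / 696.59 = 0.5398

54.0%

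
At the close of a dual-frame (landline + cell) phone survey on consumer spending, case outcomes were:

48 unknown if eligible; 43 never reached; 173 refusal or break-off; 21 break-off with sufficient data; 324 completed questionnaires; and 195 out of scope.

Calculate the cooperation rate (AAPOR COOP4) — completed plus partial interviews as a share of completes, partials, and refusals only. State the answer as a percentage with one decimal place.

66.6%

Top → 324 + 21 = 345
Denominator → 324 + 21 + 173 = 518
COOP4 = 345 / 518 = 0.6660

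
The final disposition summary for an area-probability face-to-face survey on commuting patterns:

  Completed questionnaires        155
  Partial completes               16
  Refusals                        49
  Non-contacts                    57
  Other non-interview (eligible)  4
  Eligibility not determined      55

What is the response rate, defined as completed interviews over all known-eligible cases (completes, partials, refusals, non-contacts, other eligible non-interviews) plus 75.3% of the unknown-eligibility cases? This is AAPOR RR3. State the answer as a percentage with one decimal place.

Top: 155
Determined eligible: 155 + 16 + 49 + 57 + 4 = 281
Eligible share of unknowns: 0.7530 × 55 = 41.41
Base: 281 + 41.41 = 322.41
RR3 = 155 / 322.41 = 0.4808

48.1%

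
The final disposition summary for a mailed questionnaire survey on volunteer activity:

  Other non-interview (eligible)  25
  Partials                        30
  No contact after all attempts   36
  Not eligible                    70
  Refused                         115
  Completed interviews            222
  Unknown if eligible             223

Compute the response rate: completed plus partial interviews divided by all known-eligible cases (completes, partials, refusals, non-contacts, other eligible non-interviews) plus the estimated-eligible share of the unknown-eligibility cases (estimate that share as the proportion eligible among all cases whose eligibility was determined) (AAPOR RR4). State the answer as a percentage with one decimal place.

40.7%

Top → 222 + 30 = 252
Eligible (known) → 222 + 30 + 115 + 36 + 25 = 428
e = 428 / (428 + 70) = 428 / 498 = 0.8594
Eligible share of unknowns → 0.8594 × 223 = 191.65
Denom → 428 + 191.65 = 619.65
RR4 = 252 / 619.65 = 0.4067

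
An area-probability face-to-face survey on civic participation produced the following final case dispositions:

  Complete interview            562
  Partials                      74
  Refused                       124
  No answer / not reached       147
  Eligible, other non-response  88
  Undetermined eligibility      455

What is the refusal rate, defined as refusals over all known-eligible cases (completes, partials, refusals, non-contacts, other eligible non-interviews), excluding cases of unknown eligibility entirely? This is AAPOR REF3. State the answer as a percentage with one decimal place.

12.5%

Num = 124
Base = 562 + 74 + 124 + 147 + 88 = 995
REF3 = 124 / 995 = 0.1246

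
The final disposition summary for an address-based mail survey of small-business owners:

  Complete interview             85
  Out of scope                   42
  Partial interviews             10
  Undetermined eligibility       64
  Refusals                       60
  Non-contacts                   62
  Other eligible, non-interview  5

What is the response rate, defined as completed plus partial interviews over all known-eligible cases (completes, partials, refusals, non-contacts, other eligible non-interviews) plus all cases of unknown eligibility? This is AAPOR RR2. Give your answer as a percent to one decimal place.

Numerator: 85 + 10 = 95
Base: 85 + 10 + 60 + 62 + 5 + 64 = 286
RR2 = 95 / 286 = 0.3322

33.2%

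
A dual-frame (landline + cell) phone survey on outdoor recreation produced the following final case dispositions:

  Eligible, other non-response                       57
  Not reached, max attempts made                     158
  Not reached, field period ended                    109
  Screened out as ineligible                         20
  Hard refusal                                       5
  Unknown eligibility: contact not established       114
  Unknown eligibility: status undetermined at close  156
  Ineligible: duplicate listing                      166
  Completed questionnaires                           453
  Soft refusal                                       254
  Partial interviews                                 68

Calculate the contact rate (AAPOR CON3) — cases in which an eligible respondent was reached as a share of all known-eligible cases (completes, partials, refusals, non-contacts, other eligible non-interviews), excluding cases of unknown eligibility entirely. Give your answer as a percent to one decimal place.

75.8%

Refusals = 5 + 254 = 259
Non-contacts = 109 + 158 = 267
Undetermined eligibility = 114 + 156 = 270
Screened out, ineligible = 20 + 166 = 186
Numerator: 453 + 68 + 259 + 57 = 837
Denominator: 453 + 68 + 259 + 267 + 57 = 1104
CON3 = 837 / 1104 = 0.7582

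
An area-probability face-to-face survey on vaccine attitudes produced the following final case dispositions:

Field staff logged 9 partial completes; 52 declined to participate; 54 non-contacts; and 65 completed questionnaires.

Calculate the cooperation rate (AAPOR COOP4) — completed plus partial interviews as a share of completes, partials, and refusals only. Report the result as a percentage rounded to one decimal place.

Num: 65 + 9 = 74
Denominator: 65 + 9 + 52 = 126
COOP4 = 74 / 126 = 0.5873

58.7%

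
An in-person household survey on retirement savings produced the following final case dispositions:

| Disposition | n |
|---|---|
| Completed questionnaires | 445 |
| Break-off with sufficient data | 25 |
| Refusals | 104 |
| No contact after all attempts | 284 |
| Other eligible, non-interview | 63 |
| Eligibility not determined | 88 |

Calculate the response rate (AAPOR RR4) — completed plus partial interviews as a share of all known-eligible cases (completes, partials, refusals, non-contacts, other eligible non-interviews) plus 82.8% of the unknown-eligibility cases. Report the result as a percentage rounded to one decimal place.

47.3%

Num → 445 + 25 = 470
Eligible (known) → 445 + 25 + 104 + 284 + 63 = 921
Eligible share of unknowns → 0.8280 × 88 = 72.86
Denominator → 921 + 72.86 = 993.86
RR4 = 470 / 993.86 = 0.4729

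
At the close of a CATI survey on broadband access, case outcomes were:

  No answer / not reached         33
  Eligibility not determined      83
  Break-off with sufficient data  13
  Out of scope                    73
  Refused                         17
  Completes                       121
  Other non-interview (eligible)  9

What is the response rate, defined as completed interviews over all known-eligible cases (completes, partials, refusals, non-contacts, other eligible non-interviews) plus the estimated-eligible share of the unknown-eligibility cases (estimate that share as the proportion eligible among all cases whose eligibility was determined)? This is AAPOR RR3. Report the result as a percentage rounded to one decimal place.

Top = 121
Eligible (known) = 121 + 13 + 17 + 33 + 9 = 193
e = 193 / (193 + 73) = 193 / 266 = 0.7256
e × U = 0.7256 × 83 = 60.22
Denominator = 193 + 60.22 = 253.22
RR3 = 121 / 253.22 = 0.4778

47.8%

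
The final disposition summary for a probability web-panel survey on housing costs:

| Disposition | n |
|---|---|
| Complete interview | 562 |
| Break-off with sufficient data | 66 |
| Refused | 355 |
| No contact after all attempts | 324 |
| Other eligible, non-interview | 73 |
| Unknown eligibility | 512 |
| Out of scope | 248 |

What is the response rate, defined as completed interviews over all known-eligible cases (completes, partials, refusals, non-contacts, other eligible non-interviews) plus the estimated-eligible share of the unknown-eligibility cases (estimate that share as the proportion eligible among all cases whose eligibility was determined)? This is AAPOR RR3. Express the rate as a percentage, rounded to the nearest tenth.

Numerator: 562
Known eligible: 562 + 66 + 355 + 324 + 73 = 1380
e = 1380 / (1380 + 248) = 1380 / 1628 = 0.8477
Estimated eligible among unknowns: 0.8477 × 512 = 434.02
Base: 1380 + 434.02 = 1814.02
RR3 = 562 / 1814.02 = 0.3098

31.0%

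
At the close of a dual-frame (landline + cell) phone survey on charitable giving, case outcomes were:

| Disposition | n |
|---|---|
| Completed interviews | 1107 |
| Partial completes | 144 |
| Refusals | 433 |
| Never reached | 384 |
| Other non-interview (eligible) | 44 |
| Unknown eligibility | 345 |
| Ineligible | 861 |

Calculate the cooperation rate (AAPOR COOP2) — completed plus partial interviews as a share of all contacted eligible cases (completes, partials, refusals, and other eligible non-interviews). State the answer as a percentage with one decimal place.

72.4%

Num: 1107 + 144 = 1251
Denom: 1107 + 144 + 433 + 44 = 1728
COOP2 = 1251 / 1728 = 0.7240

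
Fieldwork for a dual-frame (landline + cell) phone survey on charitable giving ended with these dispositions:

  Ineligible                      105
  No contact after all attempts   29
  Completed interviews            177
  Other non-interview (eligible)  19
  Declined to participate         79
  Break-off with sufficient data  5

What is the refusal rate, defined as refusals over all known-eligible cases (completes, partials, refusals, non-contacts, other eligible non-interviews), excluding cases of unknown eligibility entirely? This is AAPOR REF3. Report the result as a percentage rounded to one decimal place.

Num = 79
Denom = 177 + 5 + 79 + 29 + 19 = 309
REF3 = 79 / 309 = 0.2557

25.6%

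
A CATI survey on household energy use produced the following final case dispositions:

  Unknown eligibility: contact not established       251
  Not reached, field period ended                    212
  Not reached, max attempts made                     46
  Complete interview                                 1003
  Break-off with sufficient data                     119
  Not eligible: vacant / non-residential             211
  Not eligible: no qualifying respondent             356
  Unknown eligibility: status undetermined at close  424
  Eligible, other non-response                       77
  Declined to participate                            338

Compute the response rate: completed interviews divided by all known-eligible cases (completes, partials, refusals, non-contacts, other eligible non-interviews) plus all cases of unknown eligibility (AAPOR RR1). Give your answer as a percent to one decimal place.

40.6%

No answer / not reached = 212 + 46 = 258
Unknown eligibility = 251 + 424 = 675
Screened out, ineligible = 356 + 211 = 567
Num = 1003
Denominator = 1003 + 119 + 338 + 258 + 77 + 675 = 2470
RR1 = 1003 / 2470 = 0.4061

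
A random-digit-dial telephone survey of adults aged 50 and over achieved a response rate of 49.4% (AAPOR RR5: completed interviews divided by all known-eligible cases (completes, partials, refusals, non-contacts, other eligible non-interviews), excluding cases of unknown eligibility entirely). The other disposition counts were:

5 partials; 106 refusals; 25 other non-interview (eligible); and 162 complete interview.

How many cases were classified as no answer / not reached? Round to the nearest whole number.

30

RR5 = 162 / D = 0.494
D = 162 / 0.494 = 327.9
Other denominator terms total 298
no answer / not reached = 327.9 − 298 ≈ 30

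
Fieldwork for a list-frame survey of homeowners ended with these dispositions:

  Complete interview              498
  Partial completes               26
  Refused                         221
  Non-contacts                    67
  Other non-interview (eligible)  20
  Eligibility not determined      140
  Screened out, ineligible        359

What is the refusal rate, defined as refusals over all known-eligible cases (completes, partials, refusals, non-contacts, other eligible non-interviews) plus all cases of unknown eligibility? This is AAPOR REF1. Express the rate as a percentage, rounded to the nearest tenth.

22.7%

Top: 221
Denominator: 498 + 26 + 221 + 67 + 20 + 140 = 972
REF1 = 221 / 972 = 0.2274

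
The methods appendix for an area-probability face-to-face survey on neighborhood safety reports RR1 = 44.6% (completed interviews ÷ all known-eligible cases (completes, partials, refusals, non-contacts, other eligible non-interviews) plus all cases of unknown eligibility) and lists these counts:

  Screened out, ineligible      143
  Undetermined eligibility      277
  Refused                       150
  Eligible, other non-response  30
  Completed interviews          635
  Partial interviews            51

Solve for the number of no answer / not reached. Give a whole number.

RR1 = 635 / D = 0.446
D = 635 / 0.446 = 1423.8
Remaining denominator categories sum to 1143
no answer / not reached = 1423.8 − 1143 ≈ 281

281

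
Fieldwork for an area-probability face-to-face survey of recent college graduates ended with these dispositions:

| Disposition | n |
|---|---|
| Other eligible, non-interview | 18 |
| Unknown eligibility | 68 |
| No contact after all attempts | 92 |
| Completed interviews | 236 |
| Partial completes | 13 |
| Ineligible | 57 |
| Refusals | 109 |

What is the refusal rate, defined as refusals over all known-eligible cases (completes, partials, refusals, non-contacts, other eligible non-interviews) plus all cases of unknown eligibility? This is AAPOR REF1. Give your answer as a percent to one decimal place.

20.3%

Numerator = 109
Base = 236 + 13 + 109 + 92 + 18 + 68 = 536
REF1 = 109 / 536 = 0.2034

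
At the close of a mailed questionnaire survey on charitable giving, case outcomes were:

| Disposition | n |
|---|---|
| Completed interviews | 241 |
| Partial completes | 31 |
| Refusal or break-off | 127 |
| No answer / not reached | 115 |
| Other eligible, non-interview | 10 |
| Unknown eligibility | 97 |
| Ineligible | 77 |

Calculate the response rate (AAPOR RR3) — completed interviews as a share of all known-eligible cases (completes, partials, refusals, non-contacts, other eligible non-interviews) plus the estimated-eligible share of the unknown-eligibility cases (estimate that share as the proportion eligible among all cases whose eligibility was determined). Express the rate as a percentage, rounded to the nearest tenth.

Num = 241
Known eligible = 241 + 31 + 127 + 115 + 10 = 524
e = 524 / (524 + 77) = 524 / 601 = 0.8719
Estimated eligible among unknowns = 0.8719 × 97 = 84.57
Denom = 524 + 84.57 = 608.57
RR3 = 241 / 608.57 = 0.3960

39.6%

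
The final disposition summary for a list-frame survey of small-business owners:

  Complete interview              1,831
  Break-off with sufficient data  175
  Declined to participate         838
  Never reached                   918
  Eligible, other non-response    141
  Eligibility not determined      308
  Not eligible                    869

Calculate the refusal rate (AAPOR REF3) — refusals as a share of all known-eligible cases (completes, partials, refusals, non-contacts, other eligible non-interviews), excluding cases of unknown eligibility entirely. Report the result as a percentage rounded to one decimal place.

Num = 838
Denominator = 1831 + 175 + 838 + 918 + 141 = 3903
REF3 = 838 / 3903 = 0.2147

21.5%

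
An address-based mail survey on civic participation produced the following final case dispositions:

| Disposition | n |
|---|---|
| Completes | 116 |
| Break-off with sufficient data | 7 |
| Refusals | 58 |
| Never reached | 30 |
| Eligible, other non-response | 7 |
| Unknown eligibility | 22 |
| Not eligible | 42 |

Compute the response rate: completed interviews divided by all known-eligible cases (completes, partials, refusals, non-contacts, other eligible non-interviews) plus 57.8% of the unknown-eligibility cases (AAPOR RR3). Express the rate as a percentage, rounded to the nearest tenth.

Num: 116
Known eligible: 116 + 7 + 58 + 30 + 7 = 218
e × U: 0.5780 × 22 = 12.72
Denominator: 218 + 12.72 = 230.72
RR3 = 116 / 230.72 = 0.5028

50.3%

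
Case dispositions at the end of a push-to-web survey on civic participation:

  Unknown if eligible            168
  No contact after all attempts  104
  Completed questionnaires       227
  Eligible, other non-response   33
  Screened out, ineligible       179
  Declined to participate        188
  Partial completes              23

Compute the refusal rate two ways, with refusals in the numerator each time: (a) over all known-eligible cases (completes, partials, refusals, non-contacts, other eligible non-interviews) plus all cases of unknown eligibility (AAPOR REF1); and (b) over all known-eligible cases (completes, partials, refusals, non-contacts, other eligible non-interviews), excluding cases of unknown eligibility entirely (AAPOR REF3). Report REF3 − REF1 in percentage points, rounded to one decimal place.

7.4

Num → 188
Denom → 227 + 23 + 188 + 104 + 33 + 168 = 743
REF1 = 188 / 743 = 0.2530
Denom → 227 + 23 + 188 + 104 + 33 = 575
REF3 = 188 / 575 = 0.3270
Difference = 32.70 − 25.30 = 7.40 percentage points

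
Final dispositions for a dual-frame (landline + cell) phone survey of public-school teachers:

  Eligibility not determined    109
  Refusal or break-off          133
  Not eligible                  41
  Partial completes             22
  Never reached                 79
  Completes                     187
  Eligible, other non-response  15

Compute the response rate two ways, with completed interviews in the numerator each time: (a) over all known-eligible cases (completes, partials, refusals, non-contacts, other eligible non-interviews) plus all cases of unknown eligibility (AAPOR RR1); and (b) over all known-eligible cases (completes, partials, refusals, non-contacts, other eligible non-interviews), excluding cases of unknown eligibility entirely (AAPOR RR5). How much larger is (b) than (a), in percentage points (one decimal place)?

8.6

Numerator → 187
Denominator → 187 + 22 + 133 + 79 + 15 + 109 = 545
RR1 = 187 / 545 = 0.3431
Denominator → 187 + 22 + 133 + 79 + 15 = 436
RR5 = 187 / 436 = 0.4289
Difference = 42.89 − 34.31 = 8.58 percentage points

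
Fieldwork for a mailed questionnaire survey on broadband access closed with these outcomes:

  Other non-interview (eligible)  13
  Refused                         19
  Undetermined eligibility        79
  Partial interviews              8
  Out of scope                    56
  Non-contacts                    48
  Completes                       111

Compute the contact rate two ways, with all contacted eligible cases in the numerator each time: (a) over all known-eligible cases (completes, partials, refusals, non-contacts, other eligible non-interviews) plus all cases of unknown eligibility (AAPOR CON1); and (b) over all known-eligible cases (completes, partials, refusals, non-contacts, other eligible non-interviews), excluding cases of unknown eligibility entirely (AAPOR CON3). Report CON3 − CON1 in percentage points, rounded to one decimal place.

21.6

Num = 111 + 8 + 19 + 13 = 151
Base = 111 + 8 + 19 + 48 + 13 + 79 = 278
CON1 = 151 / 278 = 0.5432
Base = 111 + 8 + 19 + 48 + 13 = 199
CON3 = 151 / 199 = 0.7588
Difference = 75.88 − 54.32 = 21.56 percentage points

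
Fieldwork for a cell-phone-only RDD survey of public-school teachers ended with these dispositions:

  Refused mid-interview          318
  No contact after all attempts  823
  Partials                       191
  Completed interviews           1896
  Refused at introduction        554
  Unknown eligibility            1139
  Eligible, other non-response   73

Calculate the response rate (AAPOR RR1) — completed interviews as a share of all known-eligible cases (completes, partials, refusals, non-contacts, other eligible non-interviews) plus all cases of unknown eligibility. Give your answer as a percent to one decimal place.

Refusal or break-off = 554 + 318 = 872
Top → 1896
Base → 1896 + 191 + 872 + 823 + 73 + 1139 = 4994
RR1 = 1896 / 4994 = 0.3797

38.0%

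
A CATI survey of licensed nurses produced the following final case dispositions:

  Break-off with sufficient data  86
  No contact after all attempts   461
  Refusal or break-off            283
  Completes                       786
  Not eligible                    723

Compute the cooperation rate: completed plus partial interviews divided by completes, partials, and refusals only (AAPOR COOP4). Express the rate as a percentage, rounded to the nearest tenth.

75.5%

Top → 786 + 86 = 872
Denominator → 786 + 86 + 283 = 1155
COOP4 = 872 / 1155 = 0.7550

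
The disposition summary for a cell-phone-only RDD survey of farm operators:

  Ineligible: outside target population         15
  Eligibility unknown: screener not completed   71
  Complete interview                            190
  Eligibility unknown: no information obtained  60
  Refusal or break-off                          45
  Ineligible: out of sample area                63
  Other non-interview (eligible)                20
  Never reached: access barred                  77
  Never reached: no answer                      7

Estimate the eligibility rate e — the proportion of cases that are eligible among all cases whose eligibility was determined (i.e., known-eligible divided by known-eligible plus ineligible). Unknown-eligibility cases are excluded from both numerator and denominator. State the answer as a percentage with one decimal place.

No answer / not reached = 7 + 77 = 84
Eligibility not determined = 71 + 60 = 131
Not eligible = 15 + 63 = 78
Eligible (known): 190 + 45 + 84 + 20 = 339
e = 339 / (339 + 78) = 339 / 417 = 0.8129

81.3%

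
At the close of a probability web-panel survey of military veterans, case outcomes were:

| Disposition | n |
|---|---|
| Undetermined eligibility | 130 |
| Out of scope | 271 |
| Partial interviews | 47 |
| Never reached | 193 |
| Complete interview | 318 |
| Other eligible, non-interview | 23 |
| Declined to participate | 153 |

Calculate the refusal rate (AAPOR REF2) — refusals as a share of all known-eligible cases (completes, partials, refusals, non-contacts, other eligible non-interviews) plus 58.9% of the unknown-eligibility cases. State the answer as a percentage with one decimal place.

Num → 153
Known eligible → 318 + 47 + 153 + 193 + 23 = 734
Estimated eligible among unknowns → 0.5890 × 130 = 76.57
Denom → 734 + 76.57 = 810.57
REF2 = 153 / 810.57 = 0.1888

18.9%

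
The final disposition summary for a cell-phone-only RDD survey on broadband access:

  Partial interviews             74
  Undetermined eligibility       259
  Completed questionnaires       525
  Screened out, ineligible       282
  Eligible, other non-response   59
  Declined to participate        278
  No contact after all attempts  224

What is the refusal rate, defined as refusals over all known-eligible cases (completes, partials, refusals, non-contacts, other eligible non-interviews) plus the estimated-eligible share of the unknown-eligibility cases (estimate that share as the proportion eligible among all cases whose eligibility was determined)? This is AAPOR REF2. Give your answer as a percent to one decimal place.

Num → 278
Eligible (known) → 525 + 74 + 278 + 224 + 59 = 1160
e = 1160 / (1160 + 282) = 1160 / 1442 = 0.8044
Eligible share of unknowns → 0.8044 × 259 = 208.34
Base → 1160 + 208.34 = 1368.34
REF2 = 278 / 1368.34 = 0.2032

20.3%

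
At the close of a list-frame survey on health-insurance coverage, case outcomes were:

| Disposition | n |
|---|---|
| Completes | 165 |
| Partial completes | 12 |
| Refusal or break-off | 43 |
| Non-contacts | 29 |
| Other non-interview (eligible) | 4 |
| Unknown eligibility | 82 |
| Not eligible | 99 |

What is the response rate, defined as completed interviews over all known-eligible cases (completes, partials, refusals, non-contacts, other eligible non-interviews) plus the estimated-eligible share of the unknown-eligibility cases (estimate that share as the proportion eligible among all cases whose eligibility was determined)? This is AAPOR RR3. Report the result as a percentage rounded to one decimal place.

52.9%

Num → 165
Eligible (known) → 165 + 12 + 43 + 29 + 4 = 253
e = 253 / (253 + 99) = 253 / 352 = 0.7188
Eligible share of unknowns → 0.7188 × 82 = 58.94
Denominator → 253 + 58.94 = 311.94
RR3 = 165 / 311.94 = 0.5289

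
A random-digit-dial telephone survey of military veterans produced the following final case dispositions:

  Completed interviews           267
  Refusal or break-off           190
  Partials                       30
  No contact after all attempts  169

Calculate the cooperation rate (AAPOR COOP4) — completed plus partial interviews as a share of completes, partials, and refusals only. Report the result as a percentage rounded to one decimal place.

61.0%

Top: 267 + 30 = 297
Base: 267 + 30 + 190 = 487
COOP4 = 297 / 487 = 0.6099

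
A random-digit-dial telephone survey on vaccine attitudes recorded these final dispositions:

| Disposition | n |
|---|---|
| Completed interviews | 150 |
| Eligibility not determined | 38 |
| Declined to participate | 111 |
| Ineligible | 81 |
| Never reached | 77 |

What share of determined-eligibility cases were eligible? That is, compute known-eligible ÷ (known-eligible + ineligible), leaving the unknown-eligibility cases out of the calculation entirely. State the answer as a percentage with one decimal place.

Known eligible = 150 + 111 + 77 = 338
e = 338 / (338 + 81) = 338 / 419 = 0.8067

80.7%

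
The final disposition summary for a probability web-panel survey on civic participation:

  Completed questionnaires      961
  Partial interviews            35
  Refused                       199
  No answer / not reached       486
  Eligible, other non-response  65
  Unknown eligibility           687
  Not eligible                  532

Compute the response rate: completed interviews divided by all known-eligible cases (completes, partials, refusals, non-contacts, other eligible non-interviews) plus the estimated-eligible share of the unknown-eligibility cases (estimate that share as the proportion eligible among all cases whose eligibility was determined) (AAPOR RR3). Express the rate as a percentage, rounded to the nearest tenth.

Numerator = 961
Eligible (known) = 961 + 35 + 199 + 486 + 65 = 1746
e = 1746 / (1746 + 532) = 1746 / 2278 = 0.7665
Estimated eligible among unknowns = 0.7665 × 687 = 526.59
Denominator = 1746 + 526.59 = 2272.59
RR3 = 961 / 2272.59 = 0.4229

42.3%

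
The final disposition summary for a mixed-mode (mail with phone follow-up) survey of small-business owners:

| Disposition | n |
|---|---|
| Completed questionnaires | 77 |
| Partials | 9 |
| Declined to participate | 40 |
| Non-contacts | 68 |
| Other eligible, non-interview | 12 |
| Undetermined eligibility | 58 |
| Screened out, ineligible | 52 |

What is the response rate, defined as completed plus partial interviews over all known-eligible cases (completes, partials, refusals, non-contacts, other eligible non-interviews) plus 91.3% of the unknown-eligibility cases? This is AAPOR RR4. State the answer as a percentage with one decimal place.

33.2%

Num = 77 + 9 = 86
Eligible (known) = 77 + 9 + 40 + 68 + 12 = 206
Estimated eligible among unknowns = 0.9130 × 58 = 52.95
Base = 206 + 52.95 = 258.95
RR4 = 86 / 258.95 = 0.3321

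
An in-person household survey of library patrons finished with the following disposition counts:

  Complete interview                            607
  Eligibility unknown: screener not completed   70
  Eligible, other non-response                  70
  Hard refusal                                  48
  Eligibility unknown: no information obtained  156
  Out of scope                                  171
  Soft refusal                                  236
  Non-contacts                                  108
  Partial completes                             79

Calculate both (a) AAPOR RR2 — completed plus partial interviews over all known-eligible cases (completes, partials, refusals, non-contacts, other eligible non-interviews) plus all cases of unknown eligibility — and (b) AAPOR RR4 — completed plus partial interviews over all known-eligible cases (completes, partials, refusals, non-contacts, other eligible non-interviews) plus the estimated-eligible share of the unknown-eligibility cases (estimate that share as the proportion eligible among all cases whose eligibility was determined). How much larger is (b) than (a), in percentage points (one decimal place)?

Refusal or break-off = 48 + 236 = 284
Undetermined eligibility = 70 + 156 = 226
Num → 607 + 79 = 686
Denominator → 607 + 79 + 284 + 108 + 70 + 226 = 1374
RR2 = 686 / 1374 = 0.4993
Determined eligible → 607 + 79 + 284 + 108 + 70 = 1148
e = 1148 / (1148 + 171) = 1148 / 1319 = 0.8704
Eligible share of unknowns → 0.8704 × 226 = 196.71
Denominator → 1148 + 196.71 = 1344.71
RR4 = 686 / 1344.71 = 0.5101
Difference = 51.01 − 49.93 = 1.08 percentage points

1.1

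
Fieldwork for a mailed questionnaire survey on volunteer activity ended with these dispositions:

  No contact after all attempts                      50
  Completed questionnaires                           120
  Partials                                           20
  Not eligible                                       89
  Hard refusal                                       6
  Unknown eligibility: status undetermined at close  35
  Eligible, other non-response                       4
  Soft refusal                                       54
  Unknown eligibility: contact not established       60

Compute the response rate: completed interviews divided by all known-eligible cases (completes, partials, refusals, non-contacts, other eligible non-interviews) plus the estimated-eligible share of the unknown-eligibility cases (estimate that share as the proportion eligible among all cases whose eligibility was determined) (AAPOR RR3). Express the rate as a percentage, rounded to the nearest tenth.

37.0%

Refusals = 6 + 54 = 60
Undetermined eligibility = 60 + 35 = 95
Num = 120
Eligible (known) = 120 + 20 + 60 + 50 + 4 = 254
e = 254 / (254 + 89) = 254 / 343 = 0.7405
e × U = 0.7405 × 95 = 70.35
Base = 254 + 70.35 = 324.35
RR3 = 120 / 324.35 = 0.3700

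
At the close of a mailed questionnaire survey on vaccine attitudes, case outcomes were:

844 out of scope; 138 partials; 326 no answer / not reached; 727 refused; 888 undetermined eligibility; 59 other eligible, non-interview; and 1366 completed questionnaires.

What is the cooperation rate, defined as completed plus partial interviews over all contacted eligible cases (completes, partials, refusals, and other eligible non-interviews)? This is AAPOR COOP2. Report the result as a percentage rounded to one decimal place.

Num: 1366 + 138 = 1504
Denominator: 1366 + 138 + 727 + 59 = 2290
COOP2 = 1504 / 2290 = 0.6568

65.7%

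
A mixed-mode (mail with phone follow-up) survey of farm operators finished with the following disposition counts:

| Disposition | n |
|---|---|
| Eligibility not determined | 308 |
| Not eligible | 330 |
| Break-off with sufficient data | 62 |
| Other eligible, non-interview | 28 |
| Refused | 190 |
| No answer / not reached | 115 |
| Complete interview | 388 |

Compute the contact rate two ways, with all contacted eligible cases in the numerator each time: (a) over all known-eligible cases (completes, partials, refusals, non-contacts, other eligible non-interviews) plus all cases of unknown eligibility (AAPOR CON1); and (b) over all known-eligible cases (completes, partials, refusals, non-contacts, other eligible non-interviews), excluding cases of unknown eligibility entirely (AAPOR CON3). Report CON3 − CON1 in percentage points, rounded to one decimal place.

24.1

Num → 388 + 62 + 190 + 28 = 668
Denom → 388 + 62 + 190 + 115 + 28 + 308 = 1091
CON1 = 668 / 1091 = 0.6123
Denom → 388 + 62 + 190 + 115 + 28 = 783
CON3 = 668 / 783 = 0.8531
Difference = 85.31 − 61.23 = 24.08 percentage points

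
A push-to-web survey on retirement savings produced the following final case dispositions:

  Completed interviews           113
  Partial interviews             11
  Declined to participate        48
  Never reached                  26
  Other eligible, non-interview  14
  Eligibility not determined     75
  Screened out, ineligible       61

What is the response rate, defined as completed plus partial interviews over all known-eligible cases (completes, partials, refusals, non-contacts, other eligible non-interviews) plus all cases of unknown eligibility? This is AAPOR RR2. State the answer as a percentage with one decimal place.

43.2%

Top: 113 + 11 = 124
Denom: 113 + 11 + 48 + 26 + 14 + 75 = 287
RR2 = 124 / 287 = 0.4321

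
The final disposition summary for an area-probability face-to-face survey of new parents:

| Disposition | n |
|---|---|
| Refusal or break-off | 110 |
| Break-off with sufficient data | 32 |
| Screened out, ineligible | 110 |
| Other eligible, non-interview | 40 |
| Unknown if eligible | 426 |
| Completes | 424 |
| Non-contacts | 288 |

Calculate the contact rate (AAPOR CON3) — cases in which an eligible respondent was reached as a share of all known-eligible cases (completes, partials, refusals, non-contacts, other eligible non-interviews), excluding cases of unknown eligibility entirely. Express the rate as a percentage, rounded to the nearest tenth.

Num: 424 + 32 + 110 + 40 = 606
Base: 424 + 32 + 110 + 288 + 40 = 894
CON3 = 606 / 894 = 0.6779

67.8%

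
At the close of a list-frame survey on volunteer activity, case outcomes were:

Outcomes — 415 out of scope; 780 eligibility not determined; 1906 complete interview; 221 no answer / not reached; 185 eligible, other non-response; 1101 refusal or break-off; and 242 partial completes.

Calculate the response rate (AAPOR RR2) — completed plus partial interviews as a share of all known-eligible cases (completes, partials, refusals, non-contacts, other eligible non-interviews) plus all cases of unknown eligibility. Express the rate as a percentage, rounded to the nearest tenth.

48.4%

Num: 1906 + 242 = 2148
Denominator: 1906 + 242 + 1101 + 221 + 185 + 780 = 4435
RR2 = 2148 / 4435 = 0.4843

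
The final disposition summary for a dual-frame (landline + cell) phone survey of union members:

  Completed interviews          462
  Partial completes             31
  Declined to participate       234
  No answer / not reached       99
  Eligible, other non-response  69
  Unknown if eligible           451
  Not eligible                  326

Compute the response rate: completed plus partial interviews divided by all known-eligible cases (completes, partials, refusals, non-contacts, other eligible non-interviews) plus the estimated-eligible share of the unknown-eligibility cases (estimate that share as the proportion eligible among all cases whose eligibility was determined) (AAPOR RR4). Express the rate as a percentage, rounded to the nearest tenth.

40.2%

Top: 462 + 31 = 493
Determined eligible: 462 + 31 + 234 + 99 + 69 = 895
e = 895 / (895 + 326) = 895 / 1221 = 0.7330
Eligible share of unknowns: 0.7330 × 451 = 330.58
Denominator: 895 + 330.58 = 1225.58
RR4 = 493 / 1225.58 = 0.4023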